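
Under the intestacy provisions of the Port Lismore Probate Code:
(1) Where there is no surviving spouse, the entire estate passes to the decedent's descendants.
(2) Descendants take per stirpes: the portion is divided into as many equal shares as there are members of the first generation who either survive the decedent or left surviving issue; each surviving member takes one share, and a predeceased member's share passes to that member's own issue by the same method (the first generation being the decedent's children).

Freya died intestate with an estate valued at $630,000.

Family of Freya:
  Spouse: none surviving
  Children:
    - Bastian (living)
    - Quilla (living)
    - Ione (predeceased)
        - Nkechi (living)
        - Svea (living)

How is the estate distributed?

Bastian: $210,000; Quilla: $210,000; Nkechi: $105,000; Svea: $105,000

The entire $630,000 passes to the descendants.
That amount ($630,000) is divided into 3 shares of $210,000: Bastian and Quilla each take $210,000; Ione's $210,000 share passes to Ione's issue.
Ione's share ($210,000) is divided into 2 shares of $105,000: Nkechi and Svea each take $105,000.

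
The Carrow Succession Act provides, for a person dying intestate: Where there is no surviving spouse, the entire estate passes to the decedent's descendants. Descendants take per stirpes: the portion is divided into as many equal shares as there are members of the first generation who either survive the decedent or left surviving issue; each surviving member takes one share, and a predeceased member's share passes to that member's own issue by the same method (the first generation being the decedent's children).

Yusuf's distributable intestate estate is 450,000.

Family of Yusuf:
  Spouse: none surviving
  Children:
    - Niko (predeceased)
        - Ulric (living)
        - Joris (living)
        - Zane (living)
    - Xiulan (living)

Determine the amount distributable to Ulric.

Ulric receives 75,000.

The entire 450,000 passes to the descendants.
That amount (450,000) is divided into 2 shares of 225,000: Xiulan takes 225,000; Niko's 225,000 share passes to Niko's issue.
Niko's share (225,000) is divided into 3 shares of 75,000: Ulric, Joris, and Zane each take 75,000.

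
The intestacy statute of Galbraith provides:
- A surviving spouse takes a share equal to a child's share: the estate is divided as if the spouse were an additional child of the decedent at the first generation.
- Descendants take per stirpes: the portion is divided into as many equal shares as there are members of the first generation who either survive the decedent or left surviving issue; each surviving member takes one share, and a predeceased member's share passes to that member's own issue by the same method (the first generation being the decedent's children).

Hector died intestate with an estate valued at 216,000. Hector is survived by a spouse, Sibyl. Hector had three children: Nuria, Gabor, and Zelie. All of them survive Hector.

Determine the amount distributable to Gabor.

Gabor receives 54,000.

The spouse counts as an additional share at the children's level, so there are 4 primary shares of 54,000. Sibyl takes one such share (54,000).
The children's combined portion (162,000) is divided into 3 shares of 54,000: Nuria, Gabor, and Zelie each take 54,000.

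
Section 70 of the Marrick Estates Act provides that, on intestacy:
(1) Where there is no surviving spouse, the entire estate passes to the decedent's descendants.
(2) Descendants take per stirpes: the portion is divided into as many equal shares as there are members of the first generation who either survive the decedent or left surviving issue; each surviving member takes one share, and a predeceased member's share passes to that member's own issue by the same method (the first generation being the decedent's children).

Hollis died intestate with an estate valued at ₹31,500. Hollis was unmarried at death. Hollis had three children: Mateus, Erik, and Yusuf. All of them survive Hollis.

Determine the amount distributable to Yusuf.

Yusuf receives ₹10,500.

The entire ₹31,500 passes to the descendants.
That amount (₹31,500) is divided into 3 shares of ₹10,500: Mateus, Erik, and Yusuf each take ₹10,500.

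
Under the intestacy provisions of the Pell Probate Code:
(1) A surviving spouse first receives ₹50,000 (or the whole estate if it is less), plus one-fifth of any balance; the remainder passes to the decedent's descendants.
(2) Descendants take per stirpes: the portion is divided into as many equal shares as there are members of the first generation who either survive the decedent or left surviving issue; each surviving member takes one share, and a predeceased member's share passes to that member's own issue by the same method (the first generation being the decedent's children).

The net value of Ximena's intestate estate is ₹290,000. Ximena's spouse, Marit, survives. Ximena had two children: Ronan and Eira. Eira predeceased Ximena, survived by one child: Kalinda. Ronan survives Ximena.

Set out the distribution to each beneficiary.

Marit first takes ₹50,000, leaving a balance of ₹240,000. Marit then takes one-fifth of the balance (₹48,000), for a total of ₹98,000. The remaining ₹192,000 passes to the descendants.
The descendants' portion (₹192,000) is divided into 2 shares of ₹96,000: Ronan takes ₹96,000; Eira's ₹96,000 share passes to Eira's issue.
Eira's share (₹96,000) passes entirely to Kalinda.

Marit: ₹98,000; Ronan: ₹96,000; Kalinda: ₹96,000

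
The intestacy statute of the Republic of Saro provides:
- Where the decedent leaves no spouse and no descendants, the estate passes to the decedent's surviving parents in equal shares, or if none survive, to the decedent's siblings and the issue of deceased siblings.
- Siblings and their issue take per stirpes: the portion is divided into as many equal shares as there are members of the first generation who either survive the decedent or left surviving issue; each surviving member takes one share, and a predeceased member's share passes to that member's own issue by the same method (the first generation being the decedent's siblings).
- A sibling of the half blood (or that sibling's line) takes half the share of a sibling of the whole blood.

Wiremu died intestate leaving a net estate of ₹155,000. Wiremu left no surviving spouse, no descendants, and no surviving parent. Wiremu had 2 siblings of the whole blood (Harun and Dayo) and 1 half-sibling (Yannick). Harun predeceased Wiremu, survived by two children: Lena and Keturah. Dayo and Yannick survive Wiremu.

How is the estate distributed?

The entire ₹155,000 passes to the siblings and their issue.
Counting each half-blood sibling's line as half a unit, there are 5/2 units in ₹155,000, so one unit is ₹62,000. Whole-blood lines (Harun and Dayo) take ₹62,000 each; half-blood lines (Yannick) take ₹31,000 each.
Harun's share (₹62,000) is divided into 2 shares of ₹31,000: Lena and Keturah each take ₹31,000.

Lena: ₹31,000; Keturah: ₹31,000; Dayo: ₹62,000; Yannick: ₹31,000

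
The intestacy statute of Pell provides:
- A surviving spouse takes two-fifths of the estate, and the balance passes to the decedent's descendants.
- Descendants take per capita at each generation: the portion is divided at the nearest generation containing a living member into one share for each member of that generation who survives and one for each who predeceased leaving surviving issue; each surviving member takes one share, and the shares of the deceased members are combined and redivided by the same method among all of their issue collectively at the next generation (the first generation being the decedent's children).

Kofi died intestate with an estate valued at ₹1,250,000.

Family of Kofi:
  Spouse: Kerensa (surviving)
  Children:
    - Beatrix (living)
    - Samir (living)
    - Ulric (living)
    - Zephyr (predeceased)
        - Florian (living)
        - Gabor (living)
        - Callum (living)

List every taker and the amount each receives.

Kerensa: ₹500,000; Beatrix: ₹187,500; Samir: ₹187,500; Ulric: ₹187,500; Florian: ₹62,500; Gabor: ₹62,500; Callum: ₹62,500

Kerensa takes two-fifths of ₹1,250,000 = ₹500,000. The remaining ₹750,000 passes to the descendants.
The descendants' portion (₹750,000) is divided at the children's generation into 4 shares of ₹187,500. Beatrix, Samir, and Ulric each take ₹187,500. The remaining share for the deceased Zephyr (₹187,500) is carried to the next generation.
That pool (₹187,500) is divided at the grandchildren's generation equally among Florian, Gabor, and Callum: ₹62,500 each.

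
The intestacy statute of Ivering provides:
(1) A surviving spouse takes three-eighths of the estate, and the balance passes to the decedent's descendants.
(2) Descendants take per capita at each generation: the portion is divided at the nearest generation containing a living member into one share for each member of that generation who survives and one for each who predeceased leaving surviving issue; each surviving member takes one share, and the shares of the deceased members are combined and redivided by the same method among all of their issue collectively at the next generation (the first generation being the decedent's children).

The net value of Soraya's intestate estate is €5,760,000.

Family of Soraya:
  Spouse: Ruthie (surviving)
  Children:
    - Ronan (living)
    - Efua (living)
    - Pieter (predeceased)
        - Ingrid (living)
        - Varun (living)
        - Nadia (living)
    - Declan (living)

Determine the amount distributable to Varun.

Varun receives €300,000.

Ruthie takes three-eighths of €5,760,000 = €2,160,000. The remaining €3,600,000 passes to the descendants.
The descendants' portion (€3,600,000) is divided at the children's generation into 4 shares of €900,000. Ronan, Efua, and Declan each take €900,000. The remaining share for the deceased Pieter (€900,000) is carried to the next generation.
That pool (€900,000) is divided at the grandchildren's generation equally among Ingrid, Varun, and Nadia: €300,000 each.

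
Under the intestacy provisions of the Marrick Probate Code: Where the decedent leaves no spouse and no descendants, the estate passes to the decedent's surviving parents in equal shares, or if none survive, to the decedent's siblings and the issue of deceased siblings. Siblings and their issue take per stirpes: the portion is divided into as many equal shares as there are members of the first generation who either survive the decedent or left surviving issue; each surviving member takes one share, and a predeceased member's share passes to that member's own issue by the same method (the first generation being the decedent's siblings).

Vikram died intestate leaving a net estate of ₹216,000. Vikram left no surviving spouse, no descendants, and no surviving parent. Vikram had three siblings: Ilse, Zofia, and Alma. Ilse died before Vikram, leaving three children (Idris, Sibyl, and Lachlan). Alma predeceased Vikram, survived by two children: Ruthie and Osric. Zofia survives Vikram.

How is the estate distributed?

The entire ₹216,000 passes to the siblings and their issue.
That amount (₹216,000) is divided into 3 shares of ₹72,000: Zofia takes ₹72,000; Ilse's ₹72,000 share passes to Ilse's issue; Alma's ₹72,000 share passes to Alma's issue.
Ilse's share (₹72,000) is divided into 3 shares of ₹24,000: Idris, Sibyl, and Lachlan each take ₹24,000.
Alma's share (₹72,000) is divided into 2 shares of ₹36,000: Ruthie and Osric each take ₹36,000.

Idris: ₹24,000; Sibyl: ₹24,000; Lachlan: ₹24,000; Zofia: ₹72,000; Ruthie: ₹36,000; Osric: ₹36,000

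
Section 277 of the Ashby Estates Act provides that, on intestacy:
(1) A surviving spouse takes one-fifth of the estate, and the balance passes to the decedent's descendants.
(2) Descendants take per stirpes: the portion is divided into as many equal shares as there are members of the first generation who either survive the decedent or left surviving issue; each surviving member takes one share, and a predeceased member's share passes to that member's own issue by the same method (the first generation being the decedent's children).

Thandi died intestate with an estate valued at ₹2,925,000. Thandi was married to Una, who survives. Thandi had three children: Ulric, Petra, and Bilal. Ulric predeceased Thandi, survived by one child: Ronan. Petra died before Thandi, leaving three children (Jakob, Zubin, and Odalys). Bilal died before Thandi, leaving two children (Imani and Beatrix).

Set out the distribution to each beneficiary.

Una: ₹585,000; Ronan: ₹780,000; Jakob: ₹260,000; Zubin: ₹260,000; Odalys: ₹260,000; Imani: ₹390,000; Beatrix: ₹390,000

Una takes one-fifth of ₹2,925,000 = ₹585,000. The remaining ₹2,340,000 passes to the descendants.
The descendants' portion (₹2,340,000) is divided into 3 shares of ₹780,000: Ulric's ₹780,000 share passes to Ulric's issue; Petra's ₹780,000 share passes to Petra's issue; Bilal's ₹780,000 share passes to Bilal's issue.
Ulric's share (₹780,000) passes entirely to Ronan.
Petra's share (₹780,000) is divided into 3 shares of ₹260,000: Jakob, Zubin, and Odalys each take ₹260,000.
Bilal's share (₹780,000) is divided into 2 shares of ₹390,000: Imani and Beatrix each take ₹390,000.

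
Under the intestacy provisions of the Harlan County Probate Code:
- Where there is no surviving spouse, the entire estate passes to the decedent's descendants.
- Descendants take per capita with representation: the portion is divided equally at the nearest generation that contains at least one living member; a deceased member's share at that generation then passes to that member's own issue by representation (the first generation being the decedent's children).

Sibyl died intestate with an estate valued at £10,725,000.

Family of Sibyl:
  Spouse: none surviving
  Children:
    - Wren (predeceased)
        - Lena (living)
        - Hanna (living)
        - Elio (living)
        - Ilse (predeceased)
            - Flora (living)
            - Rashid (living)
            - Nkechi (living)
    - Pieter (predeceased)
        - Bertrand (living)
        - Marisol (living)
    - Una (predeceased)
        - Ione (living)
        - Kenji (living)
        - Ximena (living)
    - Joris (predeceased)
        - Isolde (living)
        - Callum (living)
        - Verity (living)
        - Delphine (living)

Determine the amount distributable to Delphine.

The entire £10,725,000 passes to the descendants.
No child survives, so the initial division is made at the grandchildren's generation.
That amount (£10,725,000) is divided into 13 shares of £825,000: Lena, Hanna, Elio, Bertrand, Marisol, Ione, Kenji, Ximena, Isolde, Callum, Verity, and Delphine each take £825,000; Ilse's £825,000 share passes to Ilse's issue.
Ilse's share (£825,000) is divided into 3 shares of £275,000: Flora, Rashid, and Nkechi each take £275,000.

Delphine receives £825,000.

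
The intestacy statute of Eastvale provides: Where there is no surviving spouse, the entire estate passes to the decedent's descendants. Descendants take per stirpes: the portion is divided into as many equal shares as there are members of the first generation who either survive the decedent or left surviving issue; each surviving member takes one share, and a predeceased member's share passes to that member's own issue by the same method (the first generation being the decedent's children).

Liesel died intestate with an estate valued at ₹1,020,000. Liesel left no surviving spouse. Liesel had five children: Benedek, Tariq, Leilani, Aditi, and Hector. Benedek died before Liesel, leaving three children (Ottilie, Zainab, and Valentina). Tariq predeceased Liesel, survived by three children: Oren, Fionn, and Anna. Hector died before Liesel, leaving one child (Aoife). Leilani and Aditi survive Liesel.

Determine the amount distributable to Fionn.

Fionn receives ₹68,000.

The entire ₹1,020,000 passes to the descendants.
That amount (₹1,020,000) is divided into 5 shares of ₹204,000: Leilani and Aditi each take ₹204,000; Benedek's ₹204,000 share passes to Benedek's issue; Tariq's ₹204,000 share passes to Tariq's issue; Hector's ₹204,000 share passes to Hector's issue.
Benedek's share (₹204,000) is divided into 3 shares of ₹68,000: Ottilie, Zainab, and Valentina each take ₹68,000.
Tariq's share (₹204,000) is divided into 3 shares of ₹68,000: Oren, Fionn, and Anna each take ₹68,000.
Hector's share (₹204,000) passes entirely to Aoife.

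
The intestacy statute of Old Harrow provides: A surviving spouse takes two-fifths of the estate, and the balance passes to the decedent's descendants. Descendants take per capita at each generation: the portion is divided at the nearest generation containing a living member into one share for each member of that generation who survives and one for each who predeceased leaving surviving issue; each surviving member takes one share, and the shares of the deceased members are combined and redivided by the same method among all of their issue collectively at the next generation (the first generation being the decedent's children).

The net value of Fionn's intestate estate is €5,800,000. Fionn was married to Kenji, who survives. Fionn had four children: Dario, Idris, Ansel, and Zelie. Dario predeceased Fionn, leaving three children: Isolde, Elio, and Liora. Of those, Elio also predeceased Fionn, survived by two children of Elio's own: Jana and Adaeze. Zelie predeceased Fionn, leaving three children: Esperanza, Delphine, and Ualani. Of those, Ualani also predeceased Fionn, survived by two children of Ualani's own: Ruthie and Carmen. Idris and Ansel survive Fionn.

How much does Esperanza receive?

Kenji takes two-fifths of €5,800,000 = €2,320,000. The remaining €3,480,000 passes to the descendants.
The descendants' portion (€3,480,000) is divided at the children's generation into 4 shares of €870,000. Idris and Ansel each take €870,000. The 2 shares of the deceased (Dario and Zelie) are combined into a pool of €1,740,000.
That pool (€1,740,000) is divided at the grandchildren's generation into 6 shares of €290,000. Isolde, Liora, Esperanza, and Delphine each take €290,000. The 2 shares of the deceased (Elio and Ualani) are combined into a pool of €580,000.
That pool (€580,000) is divided at the great-grandchildren's generation equally among Jana, Adaeze, Ruthie, and Carmen: €145,000 each.

Esperanza receives €290,000.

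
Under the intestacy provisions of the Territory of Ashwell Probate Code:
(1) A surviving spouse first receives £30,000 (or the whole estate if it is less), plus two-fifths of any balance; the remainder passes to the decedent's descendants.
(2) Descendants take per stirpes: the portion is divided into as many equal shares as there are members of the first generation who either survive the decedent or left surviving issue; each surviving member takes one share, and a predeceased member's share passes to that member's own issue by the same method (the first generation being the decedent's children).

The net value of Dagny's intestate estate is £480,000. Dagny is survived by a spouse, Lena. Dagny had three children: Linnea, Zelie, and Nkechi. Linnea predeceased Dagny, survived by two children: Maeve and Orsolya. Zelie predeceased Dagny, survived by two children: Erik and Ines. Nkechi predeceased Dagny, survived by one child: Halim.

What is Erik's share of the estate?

Erik receives £45,000.

Lena first takes £30,000, leaving a balance of £450,000. Lena then takes two-fifths of the balance (£180,000), for a total of £210,000. The remaining £270,000 passes to the descendants.
The descendants' portion (£270,000) is divided into 3 shares of £90,000: Linnea's £90,000 share passes to Linnea's issue; Zelie's £90,000 share passes to Zelie's issue; Nkechi's £90,000 share passes to Nkechi's issue.
Linnea's share (£90,000) is divided into 2 shares of £45,000: Maeve and Orsolya each take £45,000.
Zelie's share (£90,000) is divided into 2 shares of £45,000: Erik and Ines each take £45,000.
Nkechi's share (£90,000) passes entirely to Halim.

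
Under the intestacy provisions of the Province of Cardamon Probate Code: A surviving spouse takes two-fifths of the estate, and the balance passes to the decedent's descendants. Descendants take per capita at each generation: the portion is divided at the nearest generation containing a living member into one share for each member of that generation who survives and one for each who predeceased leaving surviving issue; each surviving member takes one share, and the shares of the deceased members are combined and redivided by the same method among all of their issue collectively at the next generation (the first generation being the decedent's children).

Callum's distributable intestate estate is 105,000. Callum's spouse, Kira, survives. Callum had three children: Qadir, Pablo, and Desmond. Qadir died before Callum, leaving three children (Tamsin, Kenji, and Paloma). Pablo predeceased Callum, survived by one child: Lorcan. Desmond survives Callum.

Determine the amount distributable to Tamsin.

Kira takes two-fifths of 105,000 = 42,000. The remaining 63,000 passes to the descendants.
The descendants' portion (63,000) is divided at the children's generation into 3 shares of 21,000. Desmond takes 21,000. The 2 shares of the deceased (Qadir and Pablo) are combined into a pool of 42,000.
That pool (42,000) is divided at the grandchildren's generation equally among Tamsin, Kenji, Paloma, and Lorcan: 10,500 each.

Tamsin receives 10,500.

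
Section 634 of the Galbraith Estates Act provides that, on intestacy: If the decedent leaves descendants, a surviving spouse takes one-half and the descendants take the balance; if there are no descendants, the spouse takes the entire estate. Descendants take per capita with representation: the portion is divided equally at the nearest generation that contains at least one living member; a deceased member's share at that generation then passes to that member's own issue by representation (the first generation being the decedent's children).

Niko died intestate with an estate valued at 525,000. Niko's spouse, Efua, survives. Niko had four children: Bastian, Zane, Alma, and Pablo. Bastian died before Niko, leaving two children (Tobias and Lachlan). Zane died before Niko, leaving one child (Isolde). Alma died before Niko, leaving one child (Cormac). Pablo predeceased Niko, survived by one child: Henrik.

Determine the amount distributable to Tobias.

Tobias receives 52,500.

Efua takes one-half of 525,000 = 262,500. The remaining 262,500 passes to the descendants.
No child survives, so the initial division is made at the grandchildren's generation.
The descendants' portion (262,500) is divided into 5 shares of 52,500: Tobias, Lachlan, Isolde, Cormac, and Henrik each take 52,500.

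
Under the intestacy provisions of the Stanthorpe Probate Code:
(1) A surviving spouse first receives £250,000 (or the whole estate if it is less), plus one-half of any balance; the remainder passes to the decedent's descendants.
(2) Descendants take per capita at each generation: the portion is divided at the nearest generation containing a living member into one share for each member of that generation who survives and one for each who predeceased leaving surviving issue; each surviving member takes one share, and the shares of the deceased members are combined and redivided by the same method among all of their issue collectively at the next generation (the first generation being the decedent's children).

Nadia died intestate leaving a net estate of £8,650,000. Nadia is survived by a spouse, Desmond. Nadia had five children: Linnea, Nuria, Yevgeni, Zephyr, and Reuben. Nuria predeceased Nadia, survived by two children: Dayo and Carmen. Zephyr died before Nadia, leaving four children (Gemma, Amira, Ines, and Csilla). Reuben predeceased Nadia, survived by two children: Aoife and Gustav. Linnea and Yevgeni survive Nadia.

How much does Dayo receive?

Desmond first takes £250,000, leaving a balance of £8,400,000. Desmond then takes one-half of the balance (£4,200,000), for a total of £4,450,000. The remaining £4,200,000 passes to the descendants.
The descendants' portion (£4,200,000) is divided at the children's generation into 5 shares of £840,000. Linnea and Yevgeni each take £840,000. The 3 shares of the deceased (Nuria, Zephyr, and Reuben) are combined into a pool of £2,520,000.
That pool (£2,520,000) is divided at the grandchildren's generation equally among Dayo, Carmen, Gemma, Amira, Ines, Csilla, Aoife, and Gustav: £315,000 each.

Dayo receives £315,000.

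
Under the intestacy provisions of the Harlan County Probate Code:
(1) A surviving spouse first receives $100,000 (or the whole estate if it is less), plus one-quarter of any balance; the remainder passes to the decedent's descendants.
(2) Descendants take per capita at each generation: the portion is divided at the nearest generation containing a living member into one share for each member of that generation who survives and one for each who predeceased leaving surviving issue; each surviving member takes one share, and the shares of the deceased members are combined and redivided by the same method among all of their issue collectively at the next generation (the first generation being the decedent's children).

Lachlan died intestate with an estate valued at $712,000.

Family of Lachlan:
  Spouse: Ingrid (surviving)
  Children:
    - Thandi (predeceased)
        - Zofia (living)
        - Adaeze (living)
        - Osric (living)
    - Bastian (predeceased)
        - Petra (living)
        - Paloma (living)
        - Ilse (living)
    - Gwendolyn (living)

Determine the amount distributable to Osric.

Ingrid first takes $100,000, leaving a balance of $612,000. Ingrid then takes one-quarter of the balance ($153,000), for a total of $253,000. The remaining $459,000 passes to the descendants.
The descendants' portion ($459,000) is divided at the children's generation into 3 shares of $153,000. Gwendolyn takes $153,000. The 2 shares of the deceased (Thandi and Bastian) are combined into a pool of $306,000.
That pool ($306,000) is divided at the grandchildren's generation equally among Zofia, Adaeze, Osric, Petra, Paloma, and Ilse: $51,000 each.

Osric receives $51,000.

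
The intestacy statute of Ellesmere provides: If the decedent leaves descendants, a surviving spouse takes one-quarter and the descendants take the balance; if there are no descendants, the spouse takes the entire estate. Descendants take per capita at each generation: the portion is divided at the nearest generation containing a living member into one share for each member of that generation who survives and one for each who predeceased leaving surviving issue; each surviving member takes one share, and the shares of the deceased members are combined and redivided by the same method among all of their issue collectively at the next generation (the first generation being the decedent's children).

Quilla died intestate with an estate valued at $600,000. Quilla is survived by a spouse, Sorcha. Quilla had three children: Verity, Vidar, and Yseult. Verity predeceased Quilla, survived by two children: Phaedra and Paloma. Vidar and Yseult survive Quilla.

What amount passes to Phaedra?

Sorcha takes one-quarter of $600,000 = $150,000. The remaining $450,000 passes to the descendants.
The descendants' portion ($450,000) is divided at the children's generation into 3 shares of $150,000. Vidar and Yseult each take $150,000. The remaining share for the deceased Verity ($150,000) is carried to the next generation.
That pool ($150,000) is divided at the grandchildren's generation equally among Phaedra and Paloma: $75,000 each.

Phaedra receives $75,000.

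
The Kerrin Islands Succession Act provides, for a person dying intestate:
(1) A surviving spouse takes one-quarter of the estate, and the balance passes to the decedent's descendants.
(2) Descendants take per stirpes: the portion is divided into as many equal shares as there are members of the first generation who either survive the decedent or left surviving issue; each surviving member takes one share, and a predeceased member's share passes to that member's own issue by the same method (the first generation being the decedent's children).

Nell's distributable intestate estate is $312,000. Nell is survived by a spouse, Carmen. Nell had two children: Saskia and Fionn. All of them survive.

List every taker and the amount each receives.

Carmen: $78,000; Saskia: $117,000; Fionn: $117,000

Carmen takes one-quarter of $312,000 = $78,000. The remaining $234,000 passes to the descendants.
The descendants' portion ($234,000) is divided into 2 shares of $117,000: Saskia and Fionn each take $117,000.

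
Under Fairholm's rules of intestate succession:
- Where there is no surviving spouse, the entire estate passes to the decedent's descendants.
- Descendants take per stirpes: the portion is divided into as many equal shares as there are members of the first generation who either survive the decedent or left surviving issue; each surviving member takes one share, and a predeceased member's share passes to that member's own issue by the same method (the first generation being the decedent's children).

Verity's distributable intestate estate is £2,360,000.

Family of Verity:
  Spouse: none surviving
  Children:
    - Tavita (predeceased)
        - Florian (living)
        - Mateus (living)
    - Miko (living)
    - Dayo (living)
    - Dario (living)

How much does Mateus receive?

The entire £2,360,000 passes to the descendants.
That amount (£2,360,000) is divided into 4 shares of £590,000: Miko, Dayo, and Dario each take £590,000; Tavita's £590,000 share passes to Tavita's issue.
Tavita's share (£590,000) is divided into 2 shares of £295,000: Florian and Mateus each take £295,000.

Mateus receives £295,000.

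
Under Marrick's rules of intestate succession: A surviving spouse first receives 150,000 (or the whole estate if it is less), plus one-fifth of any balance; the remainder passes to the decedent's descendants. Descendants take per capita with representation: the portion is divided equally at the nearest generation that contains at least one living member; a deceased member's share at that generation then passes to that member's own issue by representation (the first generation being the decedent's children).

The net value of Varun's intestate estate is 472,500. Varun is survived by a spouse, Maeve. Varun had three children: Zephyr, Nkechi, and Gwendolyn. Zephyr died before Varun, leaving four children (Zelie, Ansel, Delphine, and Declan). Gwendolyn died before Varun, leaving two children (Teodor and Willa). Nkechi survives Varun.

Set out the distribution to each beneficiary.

Maeve: 214,500; Zelie: 21,500; Ansel: 21,500; Delphine: 21,500; Declan: 21,500; Nkechi: 86,000; Teodor: 43,000; Willa: 43,000

Maeve first takes 150,000, leaving a balance of 322,500. Maeve then takes one-fifth of the balance (64,500), for a total of 214,500. The remaining 258,000 passes to the descendants.
The descendants' portion (258,000) is divided into 3 shares of 86,000: Nkechi takes 86,000; Zephyr's 86,000 share passes to Zephyr's issue; Gwendolyn's 86,000 share passes to Gwendolyn's issue.
Zephyr's share (86,000) is divided into 4 shares of 21,500: Zelie, Ansel, Delphine, and Declan each take 21,500.
Gwendolyn's share (86,000) is divided into 2 shares of 43,000: Teodor and Willa each take 43,000.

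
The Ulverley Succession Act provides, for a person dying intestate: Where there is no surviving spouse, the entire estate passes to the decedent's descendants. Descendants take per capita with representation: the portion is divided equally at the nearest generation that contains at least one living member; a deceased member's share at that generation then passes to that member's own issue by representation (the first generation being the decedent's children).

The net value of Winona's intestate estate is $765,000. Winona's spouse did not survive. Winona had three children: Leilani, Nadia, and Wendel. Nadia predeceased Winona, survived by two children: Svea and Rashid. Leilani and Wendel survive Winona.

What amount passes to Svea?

Svea receives $127,500.

The entire $765,000 passes to the descendants.
That amount ($765,000) is divided into 3 shares of $255,000: Leilani and Wendel each take $255,000; Nadia's $255,000 share passes to Nadia's issue.
Nadia's share ($255,000) is divided into 2 shares of $127,500: Svea and Rashid each take $127,500.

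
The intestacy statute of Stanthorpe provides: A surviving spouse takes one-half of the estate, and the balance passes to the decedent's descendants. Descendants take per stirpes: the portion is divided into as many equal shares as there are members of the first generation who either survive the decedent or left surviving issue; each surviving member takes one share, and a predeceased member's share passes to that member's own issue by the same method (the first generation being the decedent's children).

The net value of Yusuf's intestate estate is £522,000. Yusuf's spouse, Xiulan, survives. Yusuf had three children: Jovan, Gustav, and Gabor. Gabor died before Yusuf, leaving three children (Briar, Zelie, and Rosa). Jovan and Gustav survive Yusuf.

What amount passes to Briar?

Briar receives £29,000.

Xiulan takes one-half of £522,000 = £261,000. The remaining £261,000 passes to the descendants.
The descendants' portion (£261,000) is divided into 3 shares of £87,000: Jovan and Gustav each take £87,000; Gabor's £87,000 share passes to Gabor's issue.
Gabor's share (£87,000) is divided into 3 shares of £29,000: Briar, Zelie, and Rosa each take £29,000.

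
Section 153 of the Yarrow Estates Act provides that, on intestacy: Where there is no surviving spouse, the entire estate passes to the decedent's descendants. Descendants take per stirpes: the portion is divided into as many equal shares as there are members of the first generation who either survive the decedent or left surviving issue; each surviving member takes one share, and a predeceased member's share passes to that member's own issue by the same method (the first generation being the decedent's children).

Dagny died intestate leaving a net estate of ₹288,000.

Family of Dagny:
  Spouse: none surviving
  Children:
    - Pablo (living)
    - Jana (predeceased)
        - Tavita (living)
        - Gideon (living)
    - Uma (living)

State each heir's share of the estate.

The entire ₹288,000 passes to the descendants.
That amount (₹288,000) is divided into 3 shares of ₹96,000: Pablo and Uma each take ₹96,000; Jana's ₹96,000 share passes to Jana's issue.
Jana's share (₹96,000) is divided into 2 shares of ₹48,000: Tavita and Gideon each take ₹48,000.

Pablo: ₹96,000; Tavita: ₹48,000; Gideon: ₹48,000; Uma: ₹96,000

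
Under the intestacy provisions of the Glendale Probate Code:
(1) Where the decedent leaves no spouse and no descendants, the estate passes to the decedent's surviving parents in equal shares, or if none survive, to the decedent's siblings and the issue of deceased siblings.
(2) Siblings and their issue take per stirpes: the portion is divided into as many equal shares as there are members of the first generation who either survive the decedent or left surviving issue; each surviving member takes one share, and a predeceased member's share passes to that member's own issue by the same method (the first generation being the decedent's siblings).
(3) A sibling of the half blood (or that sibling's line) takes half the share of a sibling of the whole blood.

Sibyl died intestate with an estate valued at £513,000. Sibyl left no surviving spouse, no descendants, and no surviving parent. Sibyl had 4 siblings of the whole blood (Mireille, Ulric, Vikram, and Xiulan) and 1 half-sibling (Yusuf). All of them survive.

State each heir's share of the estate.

Mireille: £114,000; Ulric: £114,000; Yusuf: £57,000; Vikram: £114,000; Xiulan: £114,000

The entire £513,000 passes to the siblings and their issue.
Counting each half-blood sibling's line as half a unit, there are 9/2 units in £513,000, so one unit is £114,000. Whole-blood lines (Mireille, Ulric, Vikram, and Xiulan) take £114,000 each; half-blood lines (Yusuf) take £57,000 each.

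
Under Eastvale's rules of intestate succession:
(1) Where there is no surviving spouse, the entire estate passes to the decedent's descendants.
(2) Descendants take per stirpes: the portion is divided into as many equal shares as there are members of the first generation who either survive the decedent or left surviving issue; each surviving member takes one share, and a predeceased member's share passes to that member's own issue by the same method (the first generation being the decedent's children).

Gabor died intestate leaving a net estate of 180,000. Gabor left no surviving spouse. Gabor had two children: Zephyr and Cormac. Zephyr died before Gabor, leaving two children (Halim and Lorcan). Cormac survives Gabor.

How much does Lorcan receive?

The entire 180,000 passes to the descendants.
That amount (180,000) is divided into 2 shares of 90,000: Cormac takes 90,000; Zephyr's 90,000 share passes to Zephyr's issue.
Zephyr's share (90,000) is divided into 2 shares of 45,000: Halim and Lorcan each take 45,000.

Lorcan receives 45,000.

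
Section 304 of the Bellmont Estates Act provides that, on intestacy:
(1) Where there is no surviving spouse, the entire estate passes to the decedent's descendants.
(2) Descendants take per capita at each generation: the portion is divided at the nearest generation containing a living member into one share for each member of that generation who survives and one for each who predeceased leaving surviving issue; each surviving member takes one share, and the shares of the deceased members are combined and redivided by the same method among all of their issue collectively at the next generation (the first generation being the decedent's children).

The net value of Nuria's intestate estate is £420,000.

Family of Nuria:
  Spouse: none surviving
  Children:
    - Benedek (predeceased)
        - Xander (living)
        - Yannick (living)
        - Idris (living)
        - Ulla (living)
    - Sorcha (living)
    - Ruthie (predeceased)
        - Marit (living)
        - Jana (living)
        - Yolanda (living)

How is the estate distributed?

Xander: £40,000; Yannick: £40,000; Idris: £40,000; Ulla: £40,000; Sorcha: £140,000; Marit: £40,000; Jana: £40,000; Yolanda: £40,000

The entire £420,000 passes to the descendants.
That amount (£420,000) is divided at the children's generation into 3 shares of £140,000. Sorcha takes £140,000. The 2 shares of the deceased (Benedek and Ruthie) are combined into a pool of £280,000.
That pool (£280,000) is divided at the grandchildren's generation equally among Xander, Yannick, Idris, Ulla, Marit, Jana, and Yolanda: £40,000 each.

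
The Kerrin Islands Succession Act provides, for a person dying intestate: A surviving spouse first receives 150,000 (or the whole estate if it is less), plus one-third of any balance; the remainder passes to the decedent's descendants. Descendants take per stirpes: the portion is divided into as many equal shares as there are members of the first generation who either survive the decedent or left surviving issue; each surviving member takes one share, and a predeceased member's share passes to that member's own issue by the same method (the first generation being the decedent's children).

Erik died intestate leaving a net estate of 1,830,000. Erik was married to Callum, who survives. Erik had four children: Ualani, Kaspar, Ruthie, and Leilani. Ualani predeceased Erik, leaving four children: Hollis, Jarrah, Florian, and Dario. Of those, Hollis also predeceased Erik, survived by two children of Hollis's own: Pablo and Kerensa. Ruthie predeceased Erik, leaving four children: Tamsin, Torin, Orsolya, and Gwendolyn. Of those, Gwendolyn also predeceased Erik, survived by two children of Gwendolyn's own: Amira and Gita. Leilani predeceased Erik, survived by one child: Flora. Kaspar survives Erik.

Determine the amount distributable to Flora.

Flora receives 280,000.

Callum first takes 150,000, leaving a balance of 1,680,000. Callum then takes one-third of the balance (560,000), for a total of 710,000. The remaining 1,120,000 passes to the descendants.
The descendants' portion (1,120,000) is divided into 4 shares of 280,000: Kaspar takes 280,000; Ualani's 280,000 share passes to Ualani's issue; Ruthie's 280,000 share passes to Ruthie's issue; Leilani's 280,000 share passes to Leilani's issue.
Ualani's share (280,000) is divided into 4 shares of 70,000: Jarrah, Florian, and Dario each take 70,000; Hollis's 70,000 share passes to Hollis's issue.
Hollis's share (70,000) is divided into 2 shares of 35,000: Pablo and Kerensa each take 35,000.
Ruthie's share (280,000) is divided into 4 shares of 70,000: Tamsin, Torin, and Orsolya each take 70,000; Gwendolyn's 70,000 share passes to Gwendolyn's issue.
Gwendolyn's share (70,000) is divided into 2 shares of 35,000: Amira and Gita each take 35,000.
Leilani's share (280,000) passes entirely to Flora.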